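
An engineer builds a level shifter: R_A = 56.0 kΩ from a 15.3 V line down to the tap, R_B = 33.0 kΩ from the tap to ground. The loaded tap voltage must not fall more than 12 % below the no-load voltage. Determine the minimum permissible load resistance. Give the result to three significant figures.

Output resistance R_th = R_A‖R_B = (56.0 × 33.0)/89.00 = 20.76 kΩ.
The fractional drop is R_th/(R_th + R_L); requiring this ≤ 0.120 gives R_L ≥ R_th(1/0.120 − 1) = 20.76 × 7.333 = 152 kΩ.

R_L(min) ≈ 152 kΩ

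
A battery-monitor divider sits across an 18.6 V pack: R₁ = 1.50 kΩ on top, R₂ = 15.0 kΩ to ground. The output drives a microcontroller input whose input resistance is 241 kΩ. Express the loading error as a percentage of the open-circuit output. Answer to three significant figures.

0.563 %

The divider's output (Thévenin) resistance is R₁‖R₂ = 1.364 kΩ.
Fractional drop under load = R_th/(R_th + R_L) = 1.364 / (1.364 + 241) = 0.005626.
So the output falls by 0.563 %.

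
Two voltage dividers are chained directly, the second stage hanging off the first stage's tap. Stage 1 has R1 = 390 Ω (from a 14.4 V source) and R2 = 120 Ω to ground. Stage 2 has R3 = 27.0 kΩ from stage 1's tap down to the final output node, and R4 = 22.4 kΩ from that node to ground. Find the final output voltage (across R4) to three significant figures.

Stage 2 presents R3+R4 = 49400 Ω as a load on stage 1's tap.
Stage 1's lower leg becomes R2‖(R3+R4) = 119.7 Ω, so V_mid = 14.4 × 119.7/509.7 = 3.382 V.
Stage 2 is itself unloaded: V_out = V_mid × R4/(R3+R4) = 3.382 × 22400/49400 = 1.53 V.

V_out ≈ 1.53 V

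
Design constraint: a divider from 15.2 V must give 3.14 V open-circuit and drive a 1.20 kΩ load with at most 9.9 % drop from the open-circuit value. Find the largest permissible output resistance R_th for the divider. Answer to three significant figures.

Loading drop = R_th/(R_th + R_L) ≤ 0.0990, so R_th ≤ R_L · ε/(1−ε) = 1.20 kΩ × 0.0990/0.9010 = 132 Ω.

R_th ≤ 132 Ω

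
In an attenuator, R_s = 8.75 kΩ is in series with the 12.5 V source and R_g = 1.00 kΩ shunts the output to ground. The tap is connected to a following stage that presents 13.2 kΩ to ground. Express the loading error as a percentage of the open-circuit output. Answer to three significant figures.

The divider's output (Thévenin) resistance is R_s‖R_g = 0.8974 kΩ.
Fractional drop under load = R_th/(R_th + R_L) = 0.8974 / (0.8974 + 13.2) = 0.06366.
So the output falls by 6.37 %.

6.37 %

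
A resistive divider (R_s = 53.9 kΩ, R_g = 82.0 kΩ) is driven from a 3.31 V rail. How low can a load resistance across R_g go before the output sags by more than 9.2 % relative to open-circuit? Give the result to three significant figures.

Output resistance R_th = R_s‖R_g = (53.9 × 82.0)/135.9 = 32.52 kΩ.
The fractional drop is R_th/(R_th + R_L); requiring this ≤ 0.0920 gives R_L ≥ R_th(1/0.0920 − 1) = 32.52 × 9.870 = 321 kΩ.

R_L(min) ≈ 321 kΩ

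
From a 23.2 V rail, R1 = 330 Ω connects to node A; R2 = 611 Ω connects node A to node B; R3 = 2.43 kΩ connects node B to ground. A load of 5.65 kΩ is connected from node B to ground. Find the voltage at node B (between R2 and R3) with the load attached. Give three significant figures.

At node B, R3 is in parallel with the load: R3‖R_L = 1699 Ω.
Below node A the resistance is R2 + (R3‖R_L) = 2310 Ω, so V_A = 23.2 × 2310/2640 = 20.30 V.
Then V_B = V_A × (R3‖R_L)/(R2 + R3‖R_L) = 20.30 × 1699/2310 = 14.9 V.

V ≈ 14.9 V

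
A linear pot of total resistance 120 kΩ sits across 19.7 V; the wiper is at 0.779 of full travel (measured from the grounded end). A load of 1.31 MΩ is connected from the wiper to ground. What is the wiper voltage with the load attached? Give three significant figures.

The wiper splits the pot into (1−α)R = 26.52 kΩ above and αR = 93.48 kΩ below.
Lower section ‖ load = 87.25 kΩ.
V_wiper = 19.7 × 87.25/(26.52 + 87.25) = 15.1 V.

V ≈ 15.1 V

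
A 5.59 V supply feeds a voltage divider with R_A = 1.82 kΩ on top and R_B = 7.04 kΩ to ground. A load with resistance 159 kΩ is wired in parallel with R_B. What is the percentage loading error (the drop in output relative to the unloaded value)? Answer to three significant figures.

The divider's output (Thévenin) resistance is R_A‖R_B = 1.446 kΩ.
Fractional drop under load = R_th/(R_th + R_L) = 1.446 / (1.446 + 159) = 0.009013.
So the output falls by 0.901 %.

0.901 %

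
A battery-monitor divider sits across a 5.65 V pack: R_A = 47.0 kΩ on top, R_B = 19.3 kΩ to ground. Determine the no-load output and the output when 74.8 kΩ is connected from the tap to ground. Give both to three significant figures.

Open-circuit: V = 5.65 × 19.3/(47.0 + 19.3) = 1.64 V.
With the load, R_B becomes R_B‖R_L = 15.34 kΩ, so V = 5.65 × 15.34/62.34 = 1.39 V.

Unloaded: 1.64 V; loaded: 1.39 V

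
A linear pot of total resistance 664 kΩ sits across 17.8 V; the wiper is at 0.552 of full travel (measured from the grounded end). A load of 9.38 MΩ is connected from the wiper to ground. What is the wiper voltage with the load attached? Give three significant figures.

V ≈ 9.66 V

The wiper splits the pot into (1−α)R = 297.5 kΩ above and αR = 366.5 kΩ below.
Lower section ‖ load = 352.7 kΩ.
V_wiper = 17.8 × 352.7/(297.5 + 352.7) = 9.66 V.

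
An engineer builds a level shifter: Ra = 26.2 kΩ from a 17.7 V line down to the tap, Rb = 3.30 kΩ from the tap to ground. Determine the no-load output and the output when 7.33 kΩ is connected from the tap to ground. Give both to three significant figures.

Open-circuit: V = 17.7 × 3.30/(26.2 + 3.30) = 1.98 V.
With the load, Rb becomes Rb‖R_L = 2.276 kΩ, so V = 17.7 × 2.276/28.48 = 1.41 V.

Unloaded: 1.98 V; loaded: 1.41 V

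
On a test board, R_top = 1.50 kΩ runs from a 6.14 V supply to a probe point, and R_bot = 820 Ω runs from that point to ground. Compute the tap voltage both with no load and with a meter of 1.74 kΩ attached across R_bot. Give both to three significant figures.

Unloaded: 2.17 V; loaded: 1.66 V

Open-circuit: V = 6.14 × 820/(1500 + 820) = 2.17 V.
With the load, R_bot becomes R_bot‖R_L = 557.3 Ω, so V = 6.14 × 557.3/2057 = 1.66 V.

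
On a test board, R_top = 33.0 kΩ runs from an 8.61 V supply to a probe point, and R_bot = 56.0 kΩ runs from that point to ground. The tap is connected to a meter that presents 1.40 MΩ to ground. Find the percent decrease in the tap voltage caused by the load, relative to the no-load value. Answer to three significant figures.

The divider's output (Thévenin) resistance is R_top‖R_bot = 20.76 kΩ.
Fractional drop under load = R_th/(R_th + R_L) = 20.76 / (20.76 + 1400) = 0.01461.
So the output falls by 1.46 %.

1.46 %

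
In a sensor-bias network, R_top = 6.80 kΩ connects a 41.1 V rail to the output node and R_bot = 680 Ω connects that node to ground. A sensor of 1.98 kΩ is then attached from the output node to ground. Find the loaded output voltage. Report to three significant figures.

The load sits in parallel with R_bot: R_bot‖R_L = (680 × 1980) / (680 + 1980) = 506.2 Ω.
V_out = 41.1 × 506.2 / (6800 + 506.2) = 41.1 × 506.2/7306 = 2.85 V.
(Unloaded it would have been 3.74 V.)

V_out ≈ 2.85 V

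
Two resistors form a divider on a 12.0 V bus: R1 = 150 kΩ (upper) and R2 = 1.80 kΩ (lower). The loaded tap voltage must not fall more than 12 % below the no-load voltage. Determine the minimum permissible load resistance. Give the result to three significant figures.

Output resistance R_th = R1‖R2 = (150 × 1.80)/151.8 = 1.779 kΩ.
The fractional drop is R_th/(R_th + R_L); requiring this ≤ 0.120 gives R_L ≥ R_th(1/0.120 − 1) = 1.779 × 7.333 = 13.0 kΩ.

R_L(min) ≈ 13.0 kΩ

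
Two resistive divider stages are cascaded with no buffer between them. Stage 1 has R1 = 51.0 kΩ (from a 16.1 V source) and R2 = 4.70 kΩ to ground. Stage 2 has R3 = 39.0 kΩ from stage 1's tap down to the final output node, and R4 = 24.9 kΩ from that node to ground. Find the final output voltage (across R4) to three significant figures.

V_out ≈ 0.496 V

Stage 2 presents R3+R4 = 63.90 kΩ as a load on stage 1's tap.
Stage 1's lower leg becomes R2‖(R3+R4) = 4.378 kΩ, so V_mid = 16.1 × 4.378/55.38 = 1.273 V.
Stage 2 is itself unloaded: V_out = V_mid × R4/(R3+R4) = 1.273 × 24.9/63.90 = 0.496 V.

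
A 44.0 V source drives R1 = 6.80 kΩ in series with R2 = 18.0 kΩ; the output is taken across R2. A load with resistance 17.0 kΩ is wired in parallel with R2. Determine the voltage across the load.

The load sits in parallel with R2: R2‖R_L = (18.0 × 17.0) / (18.0 + 17.0) = 8.743 kΩ.
V_out = 44.0 × 8.743 / (6.80 + 8.743) = 44.0 × 8.743/15.54 = 24.8 V.
(Unloaded it would have been 31.9 V.)

V_out ≈ 24.8 V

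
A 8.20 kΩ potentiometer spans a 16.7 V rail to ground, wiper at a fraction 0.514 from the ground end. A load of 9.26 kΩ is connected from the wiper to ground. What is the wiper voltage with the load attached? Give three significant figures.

V ≈ 7.03 V

The wiper splits the pot into (1−α)R = 3.985 kΩ above and αR = 4.215 kΩ below.
Lower section ‖ load = 2.896 kΩ.
V_wiper = 16.7 × 2.896/(3.985 + 2.896) = 7.03 V.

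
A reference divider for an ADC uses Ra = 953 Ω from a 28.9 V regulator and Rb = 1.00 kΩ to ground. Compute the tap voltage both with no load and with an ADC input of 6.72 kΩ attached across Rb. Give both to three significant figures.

Open-circuit: V = 28.9 × 1000/(953 + 1000) = 14.8 V.
With the load, Rb becomes Rb‖R_L = 870.5 Ω, so V = 28.9 × 870.5/1823 = 13.8 V.

Unloaded: 14.8 V; loaded: 13.8 V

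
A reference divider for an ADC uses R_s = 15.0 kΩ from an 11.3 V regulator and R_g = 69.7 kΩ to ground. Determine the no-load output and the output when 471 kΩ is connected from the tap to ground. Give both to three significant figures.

Unloaded: 9.30 V; loaded: 9.06 V

Open-circuit: V = 11.3 × 69.7/(15.0 + 69.7) = 9.30 V.
With the load, R_g becomes R_g‖R_L = 60.72 kΩ, so V = 11.3 × 60.72/75.72 = 9.06 V.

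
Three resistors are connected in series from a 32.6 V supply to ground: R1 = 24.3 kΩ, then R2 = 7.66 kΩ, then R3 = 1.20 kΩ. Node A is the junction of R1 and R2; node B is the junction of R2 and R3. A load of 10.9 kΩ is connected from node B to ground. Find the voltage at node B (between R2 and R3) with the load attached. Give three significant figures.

At node B, R3 is in parallel with the load: R3‖R_L = 1.081 kΩ.
Below node A the resistance is R2 + (R3‖R_L) = 8.741 kΩ, so V_A = 32.6 × 8.741/33.04 = 8.624 V.
Then V_B = V_A × (R3‖R_L)/(R2 + R3‖R_L) = 8.624 × 1.081/8.741 = 1.07 V.

V ≈ 1.07 V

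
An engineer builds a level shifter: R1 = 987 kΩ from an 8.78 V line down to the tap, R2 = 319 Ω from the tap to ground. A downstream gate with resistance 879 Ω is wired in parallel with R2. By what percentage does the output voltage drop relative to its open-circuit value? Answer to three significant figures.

Unloaded V = 8.78 × 319/987300 = 0.002837 V.
Loaded: R2‖R_L = 234.1 Ω, giving V = 8.78 × 234.1/987200 = 0.002082 V.
Drop = (0.002837 − 0.002082) / 0.002837 = 26.6 %.

26.6 %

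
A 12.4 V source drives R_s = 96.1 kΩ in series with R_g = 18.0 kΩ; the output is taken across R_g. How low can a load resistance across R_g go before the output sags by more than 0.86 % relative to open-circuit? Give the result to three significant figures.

R_L(min) ≈ 1.75 MΩ

Output resistance R_th = R_s‖R_g = (96.1 × 18.0)/114.1 = 15.16 kΩ.
The fractional drop is R_th/(R_th + R_L); requiring this ≤ 0.00860 gives R_L ≥ R_th(1/0.00860 − 1) = 15.16 × 115.3 = 1.75 MΩ.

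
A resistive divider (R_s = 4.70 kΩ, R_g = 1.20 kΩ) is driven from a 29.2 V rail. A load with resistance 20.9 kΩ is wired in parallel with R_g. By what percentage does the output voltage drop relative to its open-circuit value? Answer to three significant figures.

4.37 %

The divider's output (Thévenin) resistance is R_s‖R_g = 0.9559 kΩ.
Fractional drop under load = R_th/(R_th + R_L) = 0.9559 / (0.9559 + 20.9) = 0.04374.
So the output falls by 4.37 %.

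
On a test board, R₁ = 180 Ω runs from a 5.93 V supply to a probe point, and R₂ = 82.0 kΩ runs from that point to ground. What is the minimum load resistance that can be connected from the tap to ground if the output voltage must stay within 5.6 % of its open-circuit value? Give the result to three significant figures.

Output resistance R_th = R₁‖R₂ = (180 × 82000)/82180 = 179.6 Ω.
The fractional drop is R_th/(R_th + R_L); requiring this ≤ 0.0560 gives R_L ≥ R_th(1/0.0560 − 1) = 179.6 × 16.86 = 3.03 kΩ.

R_L(min) ≈ 3.03 kΩ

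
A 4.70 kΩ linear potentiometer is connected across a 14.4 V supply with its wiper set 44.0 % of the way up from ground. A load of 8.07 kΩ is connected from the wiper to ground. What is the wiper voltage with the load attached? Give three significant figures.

V ≈ 5.54 V

The wiper splits the pot into (1−α)R = 2.632 kΩ above and αR = 2.068 kΩ below.
Lower section ‖ load = 1.646 kΩ.
V_wiper = 14.4 × 1.646/(2.632 + 1.646) = 5.54 V.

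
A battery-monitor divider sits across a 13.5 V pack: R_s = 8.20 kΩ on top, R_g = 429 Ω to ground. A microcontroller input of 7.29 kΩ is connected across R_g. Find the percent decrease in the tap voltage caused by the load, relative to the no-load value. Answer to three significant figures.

5.30 %

The divider's output (Thévenin) resistance is R_s‖R_g = 407.7 Ω.
Fractional drop under load = R_th/(R_th + R_L) = 407.7 / (407.7 + 7290) = 0.05296.
So the output falls by 5.30 %.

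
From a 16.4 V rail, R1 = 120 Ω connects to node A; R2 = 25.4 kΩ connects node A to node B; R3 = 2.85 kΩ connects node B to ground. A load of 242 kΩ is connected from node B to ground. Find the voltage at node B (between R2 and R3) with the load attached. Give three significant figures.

At node B, R3 is in parallel with the load: R3‖R_L = 2817 Ω.
Below node A the resistance is R2 + (R3‖R_L) = 28220 Ω, so V_A = 16.4 × 28220/28340 = 16.33 V.
Then V_B = V_A × (R3‖R_L)/(R2 + R3‖R_L) = 16.33 × 2817/28220 = 1.63 V.

V ≈ 1.63 V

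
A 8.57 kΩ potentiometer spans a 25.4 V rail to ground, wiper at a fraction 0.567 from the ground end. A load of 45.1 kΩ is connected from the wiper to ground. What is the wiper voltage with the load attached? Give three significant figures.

The wiper splits the pot into (1−α)R = 3.711 kΩ above and αR = 4.859 kΩ below.
Lower section ‖ load = 4.387 kΩ.
V_wiper = 25.4 × 4.387/(3.711 + 4.387) = 13.8 V.

V ≈ 13.8 V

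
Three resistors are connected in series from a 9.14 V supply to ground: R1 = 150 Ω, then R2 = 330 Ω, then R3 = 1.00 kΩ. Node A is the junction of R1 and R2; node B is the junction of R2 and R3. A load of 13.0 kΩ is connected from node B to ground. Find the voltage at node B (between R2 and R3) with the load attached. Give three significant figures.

At node B, R3 is in parallel with the load: R3‖R_L = 928.6 Ω.
Below node A the resistance is R2 + (R3‖R_L) = 1259 Ω, so V_A = 9.14 × 1259/1409 = 8.167 V.
Then V_B = V_A × (R3‖R_L)/(R2 + R3‖R_L) = 8.167 × 928.6/1259 = 6.03 V.

V ≈ 6.03 V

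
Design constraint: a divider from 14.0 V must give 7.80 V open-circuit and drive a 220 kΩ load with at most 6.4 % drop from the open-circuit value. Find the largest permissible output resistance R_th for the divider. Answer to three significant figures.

Loading drop = R_th/(R_th + R_L) ≤ 0.0640, so R_th ≤ R_L · ε/(1−ε) = 220 kΩ × 0.0640/0.9360 = 15.0 kΩ.

R_th ≤ 15.0 kΩ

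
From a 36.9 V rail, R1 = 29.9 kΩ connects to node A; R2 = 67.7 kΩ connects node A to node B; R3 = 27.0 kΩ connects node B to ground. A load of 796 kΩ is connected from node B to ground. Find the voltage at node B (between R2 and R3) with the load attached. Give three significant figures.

V ≈ 7.79 V

At node B, R3 is in parallel with the load: R3‖R_L = 26.11 kΩ.
Below node A the resistance is R2 + (R3‖R_L) = 93.81 kΩ, so V_A = 36.9 × 93.81/123.7 = 27.98 V.
Then V_B = V_A × (R3‖R_L)/(R2 + R3‖R_L) = 27.98 × 26.11/93.81 = 7.79 V.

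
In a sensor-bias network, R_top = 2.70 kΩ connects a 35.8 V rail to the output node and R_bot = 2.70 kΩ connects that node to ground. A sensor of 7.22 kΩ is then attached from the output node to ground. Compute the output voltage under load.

The load sits in parallel with R_bot: R_bot‖R_L = (2.70 × 7.22) / (2.70 + 7.22) = 1.965 kΩ.
V_out = 35.8 × 1.965 / (2.70 + 1.965) = 35.8 × 1.965/4.665 = 15.1 V.
(Unloaded it would have been 17.9 V.)

V_out ≈ 15.1 V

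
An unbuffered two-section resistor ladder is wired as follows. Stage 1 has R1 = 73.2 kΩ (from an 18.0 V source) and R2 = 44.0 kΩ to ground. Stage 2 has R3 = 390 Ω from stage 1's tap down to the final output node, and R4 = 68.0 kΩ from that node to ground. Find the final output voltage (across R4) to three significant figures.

V_out ≈ 4.79 V

Stage 2 presents R3+R4 = 68390 Ω as a load on stage 1's tap.
Stage 1's lower leg becomes R2‖(R3+R4) = 26770 Ω, so V_mid = 18.0 × 26770/99970 = 4.821 V.
Stage 2 is itself unloaded: V_out = V_mid × R4/(R3+R4) = 4.821 × 68000/68390 = 4.79 V.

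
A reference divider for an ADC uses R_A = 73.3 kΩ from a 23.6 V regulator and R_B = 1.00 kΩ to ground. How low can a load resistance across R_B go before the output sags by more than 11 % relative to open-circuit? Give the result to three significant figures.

Output resistance R_th = R_A‖R_B = (73300 × 1000)/74300 = 986.5 Ω.
The fractional drop is R_th/(R_th + R_L); requiring this ≤ 0.110 gives R_L ≥ R_th(1/0.110 − 1) = 986.5 × 8.091 = 7.98 kΩ.

R_L(min) ≈ 7.98 kΩ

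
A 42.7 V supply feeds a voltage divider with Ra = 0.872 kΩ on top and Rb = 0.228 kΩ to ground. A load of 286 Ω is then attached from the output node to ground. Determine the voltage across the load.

V_out ≈ 5.42 V

The load sits in parallel with Rb: Rb‖R_L = (228 × 286) / (228 + 286) = 126.9 Ω.
V_out = 42.7 × 126.9 / (872 + 126.9) = 42.7 × 126.9/998.9 = 5.42 V.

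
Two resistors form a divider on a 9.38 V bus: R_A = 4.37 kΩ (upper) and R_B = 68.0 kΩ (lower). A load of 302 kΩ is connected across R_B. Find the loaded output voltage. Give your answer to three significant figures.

V_out ≈ 8.70 V

The load sits in parallel with R_B: R_B‖R_L = (68.0 × 302) / (68.0 + 302) = 55.50 kΩ.
V_out = 9.38 × 55.50 / (4.37 + 55.50) = 9.38 × 55.50/59.87 = 8.70 V.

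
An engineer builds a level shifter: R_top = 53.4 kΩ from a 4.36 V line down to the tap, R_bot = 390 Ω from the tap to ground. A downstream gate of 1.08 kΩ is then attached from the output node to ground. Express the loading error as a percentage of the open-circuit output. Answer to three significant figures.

The divider's output (Thévenin) resistance is R_top‖R_bot = 387.2 Ω.
Fractional drop under load = R_th/(R_th + R_L) = 387.2 / (387.2 + 1080) = 0.2639.
So the output falls by 26.4 %.

26.4 %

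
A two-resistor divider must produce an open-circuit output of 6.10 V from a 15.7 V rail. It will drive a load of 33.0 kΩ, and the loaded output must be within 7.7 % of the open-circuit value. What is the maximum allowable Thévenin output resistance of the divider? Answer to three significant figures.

Loading drop = R_th/(R_th + R_L) ≤ 0.0770, so R_th ≤ R_L · ε/(1−ε) = 33.0 kΩ × 0.0770/0.9230 = 2.75 kΩ.

R_th ≤ 2.75 kΩ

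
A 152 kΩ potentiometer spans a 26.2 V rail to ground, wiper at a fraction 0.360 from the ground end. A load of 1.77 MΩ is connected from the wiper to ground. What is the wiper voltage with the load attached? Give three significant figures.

The wiper splits the pot into (1−α)R = 97.28 kΩ above and αR = 54.72 kΩ below.
Lower section ‖ load = 53.08 kΩ.
V_wiper = 26.2 × 53.08/(97.28 + 53.08) = 9.25 V.

V ≈ 9.25 V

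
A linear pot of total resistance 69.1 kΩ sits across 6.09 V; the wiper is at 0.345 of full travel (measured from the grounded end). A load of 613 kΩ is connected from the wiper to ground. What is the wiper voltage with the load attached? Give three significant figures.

V ≈ 2.05 V

The wiper splits the pot into (1−α)R = 45.26 kΩ above and αR = 23.84 kΩ below.
Lower section ‖ load = 22.95 kΩ.
V_wiper = 6.09 × 22.95/(45.26 + 22.95) = 2.05 V.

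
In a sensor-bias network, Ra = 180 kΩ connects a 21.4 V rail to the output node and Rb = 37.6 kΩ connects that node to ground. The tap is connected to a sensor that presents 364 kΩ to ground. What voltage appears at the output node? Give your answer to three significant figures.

V_out ≈ 3.41 V

The load sits in parallel with Rb: Rb‖R_L = (37.6 × 364) / (37.6 + 364) = 34.08 kΩ.
V_out = 21.4 × 34.08 / (180 + 34.08) = 21.4 × 34.08/214.1 = 3.41 V.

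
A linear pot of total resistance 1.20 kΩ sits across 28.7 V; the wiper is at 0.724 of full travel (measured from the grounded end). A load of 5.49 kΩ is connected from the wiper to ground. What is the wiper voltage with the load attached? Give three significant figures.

V ≈ 19.9 V

The wiper splits the pot into (1−α)R = 331.2 Ω above and αR = 868.8 Ω below.
Lower section ‖ load = 750.1 Ω.
V_wiper = 28.7 × 750.1/(331.2 + 750.1) = 19.9 V.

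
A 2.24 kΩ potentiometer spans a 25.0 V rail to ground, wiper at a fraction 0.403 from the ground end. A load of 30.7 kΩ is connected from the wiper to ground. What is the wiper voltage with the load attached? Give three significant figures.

The wiper splits the pot into (1−α)R = 1337 Ω above and αR = 902.7 Ω below.
Lower section ‖ load = 876.9 Ω.
V_wiper = 25.0 × 876.9/(1337 + 876.9) = 9.90 V.

V ≈ 9.90 V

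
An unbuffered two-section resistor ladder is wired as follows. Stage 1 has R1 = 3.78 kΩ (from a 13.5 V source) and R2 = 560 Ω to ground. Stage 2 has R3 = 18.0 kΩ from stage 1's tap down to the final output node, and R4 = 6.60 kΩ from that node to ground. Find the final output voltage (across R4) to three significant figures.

V_out ≈ 0.458 V

Stage 2 presents R3+R4 = 24600 Ω as a load on stage 1's tap.
Stage 1's lower leg becomes R2‖(R3+R4) = 547.5 Ω, so V_mid = 13.5 × 547.5/4328 = 1.708 V.
Stage 2 is itself unloaded: V_out = V_mid × R4/(R3+R4) = 1.708 × 6600/24600 = 0.458 V.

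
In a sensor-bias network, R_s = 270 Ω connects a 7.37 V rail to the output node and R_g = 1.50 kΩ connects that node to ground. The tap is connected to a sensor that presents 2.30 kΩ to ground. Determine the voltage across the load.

The load sits in parallel with R_g: R_g‖R_L = (1500 × 2300) / (1500 + 2300) = 907.9 Ω.
V_out = 7.37 × 907.9 / (270 + 907.9) = 7.37 × 907.9/1178 = 5.68 V.

V_out ≈ 5.68 V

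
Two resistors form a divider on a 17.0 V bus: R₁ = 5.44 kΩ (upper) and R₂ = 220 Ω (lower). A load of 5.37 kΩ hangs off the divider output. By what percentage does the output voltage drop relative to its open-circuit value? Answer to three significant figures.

The divider's output (Thévenin) resistance is R₁‖R₂ = 211.4 Ω.
Fractional drop under load = R_th/(R_th + R_L) = 211.4 / (211.4 + 5370) = 0.03788.
So the output falls by 3.79 %.

3.79 %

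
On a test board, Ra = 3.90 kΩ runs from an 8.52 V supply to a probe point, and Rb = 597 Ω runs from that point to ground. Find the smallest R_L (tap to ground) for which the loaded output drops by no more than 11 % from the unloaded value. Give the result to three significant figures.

R_L(min) ≈ 4.19 kΩ

Output resistance R_th = Ra‖Rb = (3900 × 597)/4497 = 517.7 Ω.
The fractional drop is R_th/(R_th + R_L); requiring this ≤ 0.110 gives R_L ≥ R_th(1/0.110 − 1) = 517.7 × 8.091 = 4.19 kΩ.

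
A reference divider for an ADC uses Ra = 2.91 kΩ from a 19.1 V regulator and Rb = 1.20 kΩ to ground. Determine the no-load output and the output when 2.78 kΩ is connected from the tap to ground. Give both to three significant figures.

Unloaded: 5.58 V; loaded: 4.27 V

Open-circuit: V = 19.1 × 1.20/(2.91 + 1.20) = 5.58 V.
With the load, Rb becomes Rb‖R_L = 0.8382 kΩ, so V = 19.1 × 0.8382/3.748 = 4.27 V.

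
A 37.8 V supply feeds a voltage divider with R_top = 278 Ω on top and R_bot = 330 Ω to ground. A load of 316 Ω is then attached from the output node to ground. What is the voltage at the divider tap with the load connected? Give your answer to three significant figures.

V_out ≈ 13.9 V

The load sits in parallel with R_bot: R_bot‖R_L = (330 × 316) / (330 + 316) = 161.4 Ω.
V_out = 37.8 × 161.4 / (278 + 161.4) = 37.8 × 161.4/439.4 = 13.9 V.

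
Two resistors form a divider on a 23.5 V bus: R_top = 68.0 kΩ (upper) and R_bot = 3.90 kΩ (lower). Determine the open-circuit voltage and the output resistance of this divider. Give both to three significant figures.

V_th = 1.27 V, R_th = 3.69 kΩ

V_th is the open-circuit tap voltage: 23.5 × 3.90/(68.0 + 3.90) = 1.27 V.
With the supply zeroed, R_top and R_bot appear in parallel from the tap: R_th = R_top‖R_bot = (68.0 × 3.90)/71.90 = 3.69 kΩ.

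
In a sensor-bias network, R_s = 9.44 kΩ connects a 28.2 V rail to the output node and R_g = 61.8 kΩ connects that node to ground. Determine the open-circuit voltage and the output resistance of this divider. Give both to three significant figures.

V_th = 24.5 V, R_th = 8.19 kΩ

V_th is the open-circuit tap voltage: 28.2 × 61.8/(9.44 + 61.8) = 24.5 V.
With the supply zeroed, R_s and R_g appear in parallel from the tap: R_th = R_s‖R_g = (9.44 × 61.8)/71.24 = 8.19 kΩ.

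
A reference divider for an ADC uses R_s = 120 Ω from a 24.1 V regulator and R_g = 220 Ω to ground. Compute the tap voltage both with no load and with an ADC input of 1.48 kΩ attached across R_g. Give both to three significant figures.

Unloaded: 15.6 V; loaded: 14.8 V

Open-circuit: V = 24.1 × 220/(120 + 220) = 15.6 V.
With the load, R_g becomes R_g‖R_L = 191.5 Ω, so V = 24.1 × 191.5/311.5 = 14.8 V.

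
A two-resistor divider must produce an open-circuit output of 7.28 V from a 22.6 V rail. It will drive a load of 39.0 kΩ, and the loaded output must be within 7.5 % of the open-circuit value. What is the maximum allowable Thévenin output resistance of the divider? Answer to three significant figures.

Loading drop = R_th/(R_th + R_L) ≤ 0.0750, so R_th ≤ R_L · ε/(1−ε) = 39.0 kΩ × 0.0750/0.9250 = 3.16 kΩ.

R_th ≤ 3.16 kΩ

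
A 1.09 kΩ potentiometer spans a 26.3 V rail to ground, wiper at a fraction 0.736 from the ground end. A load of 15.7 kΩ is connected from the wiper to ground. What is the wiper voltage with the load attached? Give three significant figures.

V ≈ 19.1 V

The wiper splits the pot into (1−α)R = 287.8 Ω above and αR = 802.2 Ω below.
Lower section ‖ load = 763.2 Ω.
V_wiper = 26.3 × 763.2/(287.8 + 763.2) = 19.1 V.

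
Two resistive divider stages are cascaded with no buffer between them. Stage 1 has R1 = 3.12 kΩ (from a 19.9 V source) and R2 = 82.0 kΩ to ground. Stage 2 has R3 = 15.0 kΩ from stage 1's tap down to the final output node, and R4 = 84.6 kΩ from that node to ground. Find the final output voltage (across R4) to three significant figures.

V_out ≈ 15.8 V

Stage 2 presents R3+R4 = 99.60 kΩ as a load on stage 1's tap.
Stage 1's lower leg becomes R2‖(R3+R4) = 44.97 kΩ, so V_mid = 19.9 × 44.97/48.09 = 18.61 V.
Stage 2 is itself unloaded: V_out = V_mid × R4/(R3+R4) = 18.61 × 84.6/99.60 = 15.8 V.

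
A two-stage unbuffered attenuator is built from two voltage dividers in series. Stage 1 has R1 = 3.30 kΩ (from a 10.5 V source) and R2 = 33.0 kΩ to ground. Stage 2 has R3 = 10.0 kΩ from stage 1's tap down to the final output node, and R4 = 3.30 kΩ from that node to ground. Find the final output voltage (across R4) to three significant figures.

V_out ≈ 1.93 V

Stage 2 presents R3+R4 = 13.30 kΩ as a load on stage 1's tap.
Stage 1's lower leg becomes R2‖(R3+R4) = 9.479 kΩ, so V_mid = 10.5 × 9.479/12.78 = 7.789 V.
Stage 2 is itself unloaded: V_out = V_mid × R4/(R3+R4) = 7.789 × 3.30/13.30 = 1.93 V.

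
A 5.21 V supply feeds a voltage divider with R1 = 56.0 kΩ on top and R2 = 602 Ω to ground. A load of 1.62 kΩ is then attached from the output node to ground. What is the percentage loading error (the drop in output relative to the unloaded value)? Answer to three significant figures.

26.9 %

Unloaded V = 5.21 × 602/56600 = 0.05541 V.
Loaded: R2‖R_L = 438.9 Ω, giving V = 5.21 × 438.9/56440 = 0.04052 V.
Drop = (0.05541 − 0.04052) / 0.05541 = 26.9 %.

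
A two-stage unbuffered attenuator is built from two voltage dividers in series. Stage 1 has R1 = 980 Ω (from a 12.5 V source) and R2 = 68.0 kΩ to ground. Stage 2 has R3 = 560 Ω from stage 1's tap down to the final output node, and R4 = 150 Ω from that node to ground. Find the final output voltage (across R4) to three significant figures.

V_out ≈ 1.10 V

Stage 2 presents R3+R4 = 710.0 Ω as a load on stage 1's tap.
Stage 1's lower leg becomes R2‖(R3+R4) = 702.7 Ω, so V_mid = 12.5 × 702.7/1683 = 5.220 V.
Stage 2 is itself unloaded: V_out = V_mid × R4/(R3+R4) = 5.220 × 150/710.0 = 1.10 V.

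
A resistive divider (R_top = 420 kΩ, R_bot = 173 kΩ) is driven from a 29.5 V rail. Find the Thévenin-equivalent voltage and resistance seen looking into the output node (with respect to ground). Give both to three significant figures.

V_th = 8.61 V, R_th = 123 kΩ

V_th is the open-circuit tap voltage: 29.5 × 173/(420 + 173) = 8.61 V.
With the supply zeroed, R_top and R_bot appear in parallel from the tap: R_th = R_top‖R_bot = (420 × 173)/593.0 = 123 kΩ.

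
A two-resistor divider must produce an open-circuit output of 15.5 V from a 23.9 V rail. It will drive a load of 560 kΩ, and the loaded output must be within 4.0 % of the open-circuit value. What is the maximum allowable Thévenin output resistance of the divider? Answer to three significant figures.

R_th ≤ 23.3 kΩ

Loading drop = R_th/(R_th + R_L) ≤ 0.0400, so R_th ≤ R_L · ε/(1−ε) = 560 kΩ × 0.0400/0.9600 = 23.3 kΩ.
(Any R1, R2 with R2/(R1+R2) = 0.649 and R1‖R2 ≤ 23.3 kΩ will meet the spec.)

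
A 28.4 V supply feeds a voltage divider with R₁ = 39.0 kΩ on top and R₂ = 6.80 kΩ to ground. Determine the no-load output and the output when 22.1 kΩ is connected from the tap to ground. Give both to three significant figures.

Open-circuit: V = 28.4 × 6.80/(39.0 + 6.80) = 4.22 V.
With the load, R₂ becomes R₂‖R_L = 5.200 kΩ, so V = 28.4 × 5.200/44.20 = 3.34 V.

Unloaded: 4.22 V; loaded: 3.34 V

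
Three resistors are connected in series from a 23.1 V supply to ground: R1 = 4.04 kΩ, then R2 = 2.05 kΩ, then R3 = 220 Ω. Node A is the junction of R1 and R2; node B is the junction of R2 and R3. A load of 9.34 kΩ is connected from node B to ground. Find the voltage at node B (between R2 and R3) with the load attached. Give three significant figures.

At node B, R3 is in parallel with the load: R3‖R_L = 214.9 Ω.
Below node A the resistance is R2 + (R3‖R_L) = 2265 Ω, so V_A = 23.1 × 2265/6305 = 8.298 V.
Then V_B = V_A × (R3‖R_L)/(R2 + R3‖R_L) = 8.298 × 214.9/2265 = 0.787 V.

V ≈ 0.787 V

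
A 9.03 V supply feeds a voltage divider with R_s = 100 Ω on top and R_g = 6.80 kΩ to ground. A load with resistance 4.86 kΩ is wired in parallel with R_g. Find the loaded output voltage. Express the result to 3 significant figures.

The load sits in parallel with R_g: R_g‖R_L = (6800 × 4860) / (6800 + 4860) = 2834 Ω.
V_out = 9.03 × 2834 / (100 + 2834) = 9.03 × 2834/2934 = 8.72 V.

V_out ≈ 8.72 V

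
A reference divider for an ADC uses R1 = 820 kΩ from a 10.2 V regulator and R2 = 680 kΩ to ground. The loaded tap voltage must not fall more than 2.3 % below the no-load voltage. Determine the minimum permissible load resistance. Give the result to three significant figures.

Output resistance R_th = R1‖R2 = (820 × 680)/1500 = 371.7 kΩ.
The fractional drop is R_th/(R_th + R_L); requiring this ≤ 0.0230 gives R_L ≥ R_th(1/0.0230 − 1) = 371.7 × 42.48 = 15.8 MΩ.

R_L(min) ≈ 15.8 MΩ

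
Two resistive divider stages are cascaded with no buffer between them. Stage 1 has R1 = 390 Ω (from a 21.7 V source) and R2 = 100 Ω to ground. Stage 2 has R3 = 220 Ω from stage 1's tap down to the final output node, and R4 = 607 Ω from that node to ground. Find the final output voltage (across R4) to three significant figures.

V_out ≈ 2.97 V

Stage 2 presents R3+R4 = 827.0 Ω as a load on stage 1's tap.
Stage 1's lower leg becomes R2‖(R3+R4) = 89.21 Ω, so V_mid = 21.7 × 89.21/479.2 = 4.040 V.
Stage 2 is itself unloaded: V_out = V_mid × R4/(R3+R4) = 4.040 × 607/827.0 = 2.97 V.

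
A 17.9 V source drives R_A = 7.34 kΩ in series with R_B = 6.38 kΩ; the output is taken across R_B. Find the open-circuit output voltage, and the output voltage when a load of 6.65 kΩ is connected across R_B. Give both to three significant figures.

Unloaded: 8.32 V; loaded: 5.50 V

Open-circuit: V = 17.9 × 6.38/(7.34 + 6.38) = 8.32 V.
With the load, R_B becomes R_B‖R_L = 3.256 kΩ, so V = 17.9 × 3.256/10.60 = 5.50 V.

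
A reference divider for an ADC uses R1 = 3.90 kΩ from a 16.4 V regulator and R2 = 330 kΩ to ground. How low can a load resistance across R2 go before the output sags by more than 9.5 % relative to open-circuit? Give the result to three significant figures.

R_L(min) ≈ 36.7 kΩ

Output resistance R_th = R1‖R2 = (3.90 × 330)/333.9 = 3.854 kΩ.
The fractional drop is R_th/(R_th + R_L); requiring this ≤ 0.0950 gives R_L ≥ R_th(1/0.0950 − 1) = 3.854 × 9.526 = 36.7 kΩ.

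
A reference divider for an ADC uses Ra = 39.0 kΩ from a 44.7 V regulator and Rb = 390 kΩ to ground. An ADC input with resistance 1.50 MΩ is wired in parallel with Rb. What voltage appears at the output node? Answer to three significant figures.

The load sits in parallel with Rb: Rb‖R_L = (390 × 1500) / (390 + 1500) = 309.5 kΩ.
V_out = 44.7 × 309.5 / (39.0 + 309.5) = 44.7 × 309.5/348.5 = 39.7 V.

V_out ≈ 39.7 V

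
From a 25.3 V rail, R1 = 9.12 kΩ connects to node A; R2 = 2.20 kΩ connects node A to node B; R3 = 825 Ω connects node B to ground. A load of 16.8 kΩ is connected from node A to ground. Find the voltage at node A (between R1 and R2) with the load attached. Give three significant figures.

Below node A the series string R2+R3 = 3025 Ω sits in parallel with the 16800 Ω load: 2563 Ω.
V_A = 25.3 × 2563/(9120 + 2563) = 5.55 V.

V ≈ 5.55 V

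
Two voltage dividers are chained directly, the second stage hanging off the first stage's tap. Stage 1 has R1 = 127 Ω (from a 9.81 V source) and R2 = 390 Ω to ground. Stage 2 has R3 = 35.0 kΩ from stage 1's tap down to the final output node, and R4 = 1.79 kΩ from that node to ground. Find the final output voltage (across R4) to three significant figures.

V_out ≈ 0.359 V

Stage 2 presents R3+R4 = 36790 Ω as a load on stage 1's tap.
Stage 1's lower leg becomes R2‖(R3+R4) = 385.9 Ω, so V_mid = 9.81 × 385.9/512.9 = 7.381 V.
Stage 2 is itself unloaded: V_out = V_mid × R4/(R3+R4) = 7.381 × 1790/36790 = 0.359 V.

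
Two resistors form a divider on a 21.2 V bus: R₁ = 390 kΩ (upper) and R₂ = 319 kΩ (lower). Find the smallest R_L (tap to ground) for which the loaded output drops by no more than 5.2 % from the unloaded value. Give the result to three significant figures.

R_L(min) ≈ 3.20 MΩ

Output resistance R_th = R₁‖R₂ = (390 × 319)/709.0 = 175.5 kΩ.
The fractional drop is R_th/(R_th + R_L); requiring this ≤ 0.0520 gives R_L ≥ R_th(1/0.0520 − 1) = 175.5 × 18.23 = 3.20 MΩ.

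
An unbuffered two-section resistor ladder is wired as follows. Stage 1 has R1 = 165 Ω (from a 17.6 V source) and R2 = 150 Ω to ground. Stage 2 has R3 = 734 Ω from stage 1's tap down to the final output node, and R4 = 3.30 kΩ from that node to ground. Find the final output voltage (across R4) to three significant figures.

V_out ≈ 6.73 V

Stage 2 presents R3+R4 = 4034 Ω as a load on stage 1's tap.
Stage 1's lower leg becomes R2‖(R3+R4) = 144.6 Ω, so V_mid = 17.6 × 144.6/309.6 = 8.221 V.
Stage 2 is itself unloaded: V_out = V_mid × R4/(R3+R4) = 8.221 × 3300/4034 = 6.73 V.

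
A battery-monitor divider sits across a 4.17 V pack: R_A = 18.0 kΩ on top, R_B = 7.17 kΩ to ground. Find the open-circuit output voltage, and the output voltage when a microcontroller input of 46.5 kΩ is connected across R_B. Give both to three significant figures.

Open-circuit: V = 4.17 × 7.17/(18.0 + 7.17) = 1.19 V.
With the load, R_B becomes R_B‖R_L = 6.212 kΩ, so V = 4.17 × 6.212/24.21 = 1.07 V.

Unloaded: 1.19 V; loaded: 1.07 V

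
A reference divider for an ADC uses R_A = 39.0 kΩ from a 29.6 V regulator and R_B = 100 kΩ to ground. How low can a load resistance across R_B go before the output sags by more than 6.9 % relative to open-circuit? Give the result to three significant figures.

Output resistance R_th = R_A‖R_B = (39.0 × 100)/139.0 = 28.06 kΩ.
The fractional drop is R_th/(R_th + R_L); requiring this ≤ 0.0690 gives R_L ≥ R_th(1/0.0690 − 1) = 28.06 × 13.49 = 379 kΩ.

R_L(min) ≈ 379 kΩ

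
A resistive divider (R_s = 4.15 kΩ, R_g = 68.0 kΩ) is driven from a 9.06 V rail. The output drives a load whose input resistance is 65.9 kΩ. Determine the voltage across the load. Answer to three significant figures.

V_out ≈ 8.06 V

The load sits in parallel with R_g: R_g‖R_L = (68.0 × 65.9) / (68.0 + 65.9) = 33.47 kΩ.
V_out = 9.06 × 33.47 / (4.15 + 33.47) = 9.06 × 33.47/37.62 = 8.06 V.
(Unloaded it would have been 8.54 V.)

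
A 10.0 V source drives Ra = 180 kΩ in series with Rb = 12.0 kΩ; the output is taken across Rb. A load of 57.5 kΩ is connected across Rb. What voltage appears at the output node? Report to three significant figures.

V_out ≈ 0.523 V

The load sits in parallel with Rb: Rb‖R_L = (12.0 × 57.5) / (12.0 + 57.5) = 9.928 kΩ.
V_out = 10.0 × 9.928 / (180 + 9.928) = 10.0 × 9.928/189.9 = 0.523 V.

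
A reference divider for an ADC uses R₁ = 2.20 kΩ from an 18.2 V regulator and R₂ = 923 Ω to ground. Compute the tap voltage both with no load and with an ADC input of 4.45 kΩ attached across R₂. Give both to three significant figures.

Unloaded: 5.38 V; loaded: 4.69 V

Open-circuit: V = 18.2 × 923/(2200 + 923) = 5.38 V.
With the load, R₂ becomes R₂‖R_L = 764.4 Ω, so V = 18.2 × 764.4/2964 = 4.69 V.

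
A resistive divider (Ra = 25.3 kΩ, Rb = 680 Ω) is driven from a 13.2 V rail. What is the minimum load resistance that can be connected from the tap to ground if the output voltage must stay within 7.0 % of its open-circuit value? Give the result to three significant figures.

R_L(min) ≈ 8.80 kΩ

Output resistance R_th = Ra‖Rb = (25300 × 680)/25980 = 662.2 Ω.
The fractional drop is R_th/(R_th + R_L); requiring this ≤ 0.0700 gives R_L ≥ R_th(1/0.0700 − 1) = 662.2 × 13.29 = 8.80 kΩ.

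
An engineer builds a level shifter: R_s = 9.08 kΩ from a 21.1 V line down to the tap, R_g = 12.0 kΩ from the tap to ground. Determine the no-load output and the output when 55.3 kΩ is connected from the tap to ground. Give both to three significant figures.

Unloaded: 12.0 V; loaded: 11.0 V

Open-circuit: V = 21.1 × 12.0/(9.08 + 12.0) = 12.0 V.
With the load, R_g becomes R_g‖R_L = 9.860 kΩ, so V = 21.1 × 9.860/18.94 = 11.0 V.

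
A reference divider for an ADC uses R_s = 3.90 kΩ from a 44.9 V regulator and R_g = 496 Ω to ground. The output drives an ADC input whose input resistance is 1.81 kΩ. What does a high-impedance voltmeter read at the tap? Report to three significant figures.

The load sits in parallel with R_g: R_g‖R_L = (496 × 1810) / (496 + 1810) = 389.3 Ω.
V_out = 44.9 × 389.3 / (3900 + 389.3) = 44.9 × 389.3/4289 = 4.08 V.

V_out ≈ 4.08 V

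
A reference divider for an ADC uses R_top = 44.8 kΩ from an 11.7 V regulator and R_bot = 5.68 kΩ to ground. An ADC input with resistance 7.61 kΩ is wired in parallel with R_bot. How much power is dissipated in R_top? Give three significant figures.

Total resistance from the source is R_top + (R_bot‖R_L) = 48.05 kΩ, so I = 11.7/48.05 kΩ = 0.2435 mA.
P = I²·R_top = (0.2435 mA)² × 44.8 kΩ = 2.66 mW.

P ≈ 2.66 mW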